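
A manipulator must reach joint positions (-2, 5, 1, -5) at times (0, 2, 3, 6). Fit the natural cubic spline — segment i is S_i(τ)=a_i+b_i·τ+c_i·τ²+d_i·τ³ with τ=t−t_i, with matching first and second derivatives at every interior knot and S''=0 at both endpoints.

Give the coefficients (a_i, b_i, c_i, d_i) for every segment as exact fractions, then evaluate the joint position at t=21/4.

Δ: Δ0=7/2, Δ1=-4, Δ2=-2
row 1: diag=6, rhs=-45; c'=1/6, d'=-15/2
row 2: denom=8−1·1/6=47/6; d'=(12−1·-15/2)/(47/6)=117/47
back: M2=117/47
back: M1=-15/2−1/6·117/47=-372/47
M: M0=0, M1=-372/47, M2=117/47, M3=0
seg 0: a=-2, c=M0/2=0, d=(M1−M0)/(6·2)=-31/47, b=Δ0−h0·(2M0+M1)/6=577/94
seg 1: a=5, c=M1/2=-186/47, d=(M2−M1)/(6·1)=163/94, b=Δ1−h1·(2M1+M2)/6=-167/94
seg 2: a=1, c=M2/2=117/94, d=(M3−M2)/(6·3)=-13/94, b=Δ2−h2·(2M2+M3)/6=-211/47
t_q=21/4 → seg 2, τ=9/4; S=1+-211/47·τ+117/94·τ²+-13/94·τ³=-26321/6016

  seg 0: a=-2 b=577/94 c=0 d=-31/47
  seg 1: a=5 b=-167/94 c=-186/47 d=163/94
  seg 2: a=1 b=-211/47 c=117/94 d=-13/94
S(21/4) = -26321/6016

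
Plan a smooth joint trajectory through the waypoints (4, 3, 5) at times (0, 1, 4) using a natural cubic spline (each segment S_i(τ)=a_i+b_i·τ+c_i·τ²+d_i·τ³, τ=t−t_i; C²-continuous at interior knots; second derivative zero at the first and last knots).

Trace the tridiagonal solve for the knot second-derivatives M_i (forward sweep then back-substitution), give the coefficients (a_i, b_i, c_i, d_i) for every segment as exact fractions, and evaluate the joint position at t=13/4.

  seg 0: a=4 b=-29/24 c=0 d=5/24
  seg 1: a=3 b=-7/12 c=5/8 d=-5/72
S(13/4) = 2079/512

Δ: Δ0=-1, Δ1=2/3
row 1: diag=8, rhs=10; c'=3/8, d'=5/4
back: M1=5/4
M: M0=0, M1=5/4, M2=0
seg 0: a=4, c=M0/2=0, d=(M1−M0)/(6·1)=5/24, b=Δ0−h0·(2M0+M1)/6=-29/24
seg 1: a=3, c=M1/2=5/8, d=(M2−M1)/(6·3)=-5/72, b=Δ1−h1·(2M1+M2)/6=-7/12
t_q=13/4 → seg 1, τ=9/4; S=3+-7/12·τ+5/8·τ²+-5/72·τ³=2079/512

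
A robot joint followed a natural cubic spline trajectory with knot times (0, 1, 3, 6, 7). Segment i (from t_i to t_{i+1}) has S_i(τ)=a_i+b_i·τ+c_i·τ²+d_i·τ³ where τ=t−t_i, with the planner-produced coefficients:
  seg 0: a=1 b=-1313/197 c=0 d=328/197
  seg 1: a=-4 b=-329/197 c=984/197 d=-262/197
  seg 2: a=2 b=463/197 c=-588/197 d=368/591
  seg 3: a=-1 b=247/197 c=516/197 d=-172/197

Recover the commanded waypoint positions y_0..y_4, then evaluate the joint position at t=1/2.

y_0=1 y_1=-4 y_2=2 y_3=-1 y_4=2
S(1/2) = -837/394

y_0 = S_0(0) = a_0 = 1
y_1 = S_1(0) = a_1 = -4
y_2 = S_2(0) = a_2 = 2
y_3 = S_3(0) = a_3 = -1
y_4 = S_3(1) = 2
t_q=1/2 is in segment 0 (τ=1/2); S_0(τ)=-837/394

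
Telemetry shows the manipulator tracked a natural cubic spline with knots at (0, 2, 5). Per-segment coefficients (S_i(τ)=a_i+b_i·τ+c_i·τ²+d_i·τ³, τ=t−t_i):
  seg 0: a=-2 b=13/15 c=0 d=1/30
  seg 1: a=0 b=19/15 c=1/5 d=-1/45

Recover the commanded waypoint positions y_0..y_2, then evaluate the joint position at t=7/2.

y_0 = S_0(0) = a_0 = -2
y_1 = S_1(0) = a_1 = 0
y_2 = S_1(3) = 5
t_q=7/2 is in segment 1 (τ=3/2); S_1(τ)=91/40

y_0=-2 y_1=0 y_2=5
S(7/2) = 91/40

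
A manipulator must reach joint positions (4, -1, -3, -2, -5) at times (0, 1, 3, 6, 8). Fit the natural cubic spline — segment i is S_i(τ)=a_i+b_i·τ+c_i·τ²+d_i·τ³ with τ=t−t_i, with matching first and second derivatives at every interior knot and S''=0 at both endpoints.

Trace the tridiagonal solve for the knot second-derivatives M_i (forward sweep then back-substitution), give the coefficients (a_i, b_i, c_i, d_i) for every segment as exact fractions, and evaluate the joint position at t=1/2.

Δ: Δ0=-5, Δ1=-1, Δ2=1/3, Δ3=-3/2
row 1: diag=6, rhs=24; c'=1/3, d'=4
row 2: denom=10−2·1/3=28/3; d'=(8−2·4)/(28/3)=0
row 3: denom=10−3·9/28=253/28; d'=(-11−3·0)/(253/28)=-28/23
back: M3=-28/23
back: M2=0−9/28·-28/23=9/23
back: M1=4−1/3·9/23=89/23
M: M0=0, M1=89/23, M2=9/23, M3=-28/23, M4=0
seg 0: a=4, c=M0/2=0, d=(M1−M0)/(6·1)=89/138, b=Δ0−h0·(2M0+M1)/6=-779/138
seg 1: a=-1, c=M1/2=89/46, d=(M2−M1)/(6·2)=-20/69, b=Δ1−h1·(2M1+M2)/6=-256/69
seg 2: a=-3, c=M2/2=9/46, d=(M3−M2)/(6·3)=-37/414, b=Δ2−h2·(2M2+M3)/6=38/69
seg 3: a=-2, c=M3/2=-14/23, d=(M4−M3)/(6·2)=7/69, b=Δ3−h3·(2M3+M4)/6=-95/138
t_q=1/2 → seg 0, τ=1/2; S=4+-779/138·τ+0·τ²+89/138·τ³=463/368

  seg 0: a=4 b=-779/138 c=0 d=89/138
  seg 1: a=-1 b=-256/69 c=89/46 d=-20/69
  seg 2: a=-3 b=38/69 c=9/46 d=-37/414
  seg 3: a=-2 b=-95/138 c=-14/23 d=7/69
S(1/2) = 463/368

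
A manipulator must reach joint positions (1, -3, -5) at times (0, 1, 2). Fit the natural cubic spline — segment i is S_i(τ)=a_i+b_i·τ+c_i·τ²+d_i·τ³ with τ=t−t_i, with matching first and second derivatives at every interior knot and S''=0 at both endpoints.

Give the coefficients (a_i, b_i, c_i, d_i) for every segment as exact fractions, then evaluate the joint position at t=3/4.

  seg 0: a=1 b=-9/2 c=0 d=1/2
  seg 1: a=-3 b=-3 c=3/2 d=-1/2
S(3/4) = -277/128

Δ: Δ0=-4, Δ1=-2
row 1: diag=4, rhs=12; c'=1/4, d'=3
back: M1=3
M: M0=0, M1=3, M2=0
seg 0: a=1, c=M0/2=0, d=(M1−M0)/(6·1)=1/2, b=Δ0−h0·(2M0+M1)/6=-9/2
seg 1: a=-3, c=M1/2=3/2, d=(M2−M1)/(6·1)=-1/2, b=Δ1−h1·(2M1+M2)/6=-3
t_q=3/4 → seg 0, τ=3/4; S=1+-9/2·τ+0·τ²+1/2·τ³=-277/128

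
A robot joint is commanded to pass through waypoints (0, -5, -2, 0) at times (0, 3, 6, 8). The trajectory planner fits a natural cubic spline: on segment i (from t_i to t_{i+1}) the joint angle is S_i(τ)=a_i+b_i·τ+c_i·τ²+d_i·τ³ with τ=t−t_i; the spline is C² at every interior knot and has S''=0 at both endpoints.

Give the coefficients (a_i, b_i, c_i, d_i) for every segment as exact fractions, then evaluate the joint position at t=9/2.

Δ: Δ0=-5/3, Δ1=1, Δ2=1
row 1: diag=12, rhs=16; c'=1/4, d'=4/3
row 2: denom=10−3·1/4=37/4; d'=(0−3·4/3)/(37/4)=-16/37
back: M2=-16/37
back: M1=4/3−1/4·-16/37=160/111
M: M0=0, M1=160/111, M2=-16/37, M3=0
seg 0: a=0, c=M0/2=0, d=(M1−M0)/(6·3)=80/999, b=Δ0−h0·(2M0+M1)/6=-265/111
seg 1: a=-5, c=M1/2=80/111, d=(M2−M1)/(6·3)=-104/999, b=Δ1−h1·(2M1+M2)/6=-25/111
seg 2: a=-2, c=M2/2=-8/37, d=(M3−M2)/(6·2)=4/111, b=Δ2−h2·(2M2+M3)/6=143/111
t_q=9/2 → seg 1, τ=3/2; S=-5+-25/111·τ+80/111·τ²+-104/999·τ³=-301/74

  seg 0: a=0 b=-265/111 c=0 d=80/999
  seg 1: a=-5 b=-25/111 c=80/111 d=-104/999
  seg 2: a=-2 b=143/111 c=-8/37 d=4/111
S(9/2) = -301/74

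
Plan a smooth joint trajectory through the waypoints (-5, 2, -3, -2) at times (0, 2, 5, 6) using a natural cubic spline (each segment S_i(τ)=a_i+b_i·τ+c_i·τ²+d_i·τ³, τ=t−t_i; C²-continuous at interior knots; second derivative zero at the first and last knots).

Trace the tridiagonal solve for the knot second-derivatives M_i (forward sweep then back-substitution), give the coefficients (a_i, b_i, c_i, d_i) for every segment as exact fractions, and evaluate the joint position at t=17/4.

Δ: Δ0=7/2, Δ1=-5/3, Δ2=1
row 1: diag=10, rhs=-31; c'=3/10, d'=-31/10
row 2: denom=8−3·3/10=71/10; d'=(16−3·-31/10)/(71/10)=253/71
back: M2=253/71
back: M1=-31/10−3/10·253/71=-296/71
M: M0=0, M1=-296/71, M2=253/71, M3=0
seg 0: a=-5, c=M0/2=0, d=(M1−M0)/(6·2)=-74/213, b=Δ0−h0·(2M0+M1)/6=2083/426
seg 1: a=2, c=M1/2=-148/71, d=(M2−M1)/(6·3)=61/142, b=Δ1−h1·(2M1+M2)/6=307/426
seg 2: a=-3, c=M2/2=253/142, d=(M3−M2)/(6·1)=-253/426, b=Δ2−h2·(2M2+M3)/6=-40/213
t_q=17/4 → seg 1, τ=9/4; S=2+307/426·τ+-148/71·τ²+61/142·τ³=-18523/9088

  seg 0: a=-5 b=2083/426 c=0 d=-74/213
  seg 1: a=2 b=307/426 c=-148/71 d=61/142
  seg 2: a=-3 b=-40/213 c=253/142 d=-253/426
S(17/4) = -18523/9088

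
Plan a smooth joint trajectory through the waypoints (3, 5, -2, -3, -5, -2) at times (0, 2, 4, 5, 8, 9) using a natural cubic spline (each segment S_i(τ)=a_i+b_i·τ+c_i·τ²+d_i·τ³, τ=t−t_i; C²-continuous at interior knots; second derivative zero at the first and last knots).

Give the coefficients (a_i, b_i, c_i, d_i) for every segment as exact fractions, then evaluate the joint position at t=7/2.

Δ: Δ0=1, Δ1=-7/2, Δ2=-1, Δ3=-2/3, Δ4=3
row 1: diag=8, rhs=-27; c'=1/4, d'=-27/8
row 2: denom=6−2·1/4=11/2; d'=(15−2·-27/8)/(11/2)=87/22
row 3: denom=8−1·2/11=86/11; d'=(2−1·87/22)/(86/11)=-1/4
row 4: denom=8−3·33/86=589/86; d'=(22−3·-1/4)/(589/86)=3913/1178
back: M4=3913/1178
back: M3=-1/4−33/86·3913/1178=-898/589
back: M2=87/22−2/11·-898/589=4985/1178
back: M1=-27/8−1/4·4985/1178=-2611/589
M: M0=0, M1=-2611/589, M2=4985/1178, M3=-898/589, M4=3913/1178, M5=0
seg 0: a=3, c=M0/2=0, d=(M1−M0)/(6·2)=-2611/7068, b=Δ0−h0·(2M0+M1)/6=4378/1767
seg 1: a=5, c=M1/2=-2611/1178, d=(M2−M1)/(6·2)=10207/14136, b=Δ1−h1·(2M1+M2)/6=-3455/1767
seg 2: a=-2, c=M2/2=4985/2356, d=(M3−M2)/(6·1)=-6781/7068, b=Δ2−h2·(2M2+M3)/6=-7621/3534
seg 3: a=-3, c=M3/2=-449/589, d=(M4−M3)/(6·3)=1903/7068, b=Δ3−h3·(2M3+M4)/6=-5675/7068
seg 4: a=-5, c=M4/2=3913/2356, d=(M5−M4)/(6·1)=-3913/7068, b=Δ4−h4·(2M4+M5)/6=6689/3534
t_q=7/2 → seg 1, τ=3/2; S=5+-3455/1767·τ+-2611/1178·τ²+10207/14136·τ³=-18209/37696

  seg 0: a=3 b=4378/1767 c=0 d=-2611/7068
  seg 1: a=5 b=-3455/1767 c=-2611/1178 d=10207/14136
  seg 2: a=-2 b=-7621/3534 c=4985/2356 d=-6781/7068
  seg 3: a=-3 b=-5675/7068 c=-449/589 d=1903/7068
  seg 4: a=-5 b=6689/3534 c=3913/2356 d=-3913/7068
S(7/2) = -18209/37696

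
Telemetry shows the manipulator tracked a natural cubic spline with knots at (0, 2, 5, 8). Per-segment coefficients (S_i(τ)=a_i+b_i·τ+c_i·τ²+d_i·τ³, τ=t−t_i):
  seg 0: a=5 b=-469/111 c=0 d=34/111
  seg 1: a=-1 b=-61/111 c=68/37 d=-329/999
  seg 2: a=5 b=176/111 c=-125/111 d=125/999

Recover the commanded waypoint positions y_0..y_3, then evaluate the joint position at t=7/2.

y_0=5 y_1=-1 y_2=5 y_3=3
S(7/2) = 355/296

y_0 = S_0(0) = a_0 = 5
y_1 = S_1(0) = a_1 = -1
y_2 = S_2(0) = a_2 = 5
y_3 = S_2(3) = 3
t_q=7/2 is in segment 1 (τ=3/2); S_1(τ)=355/296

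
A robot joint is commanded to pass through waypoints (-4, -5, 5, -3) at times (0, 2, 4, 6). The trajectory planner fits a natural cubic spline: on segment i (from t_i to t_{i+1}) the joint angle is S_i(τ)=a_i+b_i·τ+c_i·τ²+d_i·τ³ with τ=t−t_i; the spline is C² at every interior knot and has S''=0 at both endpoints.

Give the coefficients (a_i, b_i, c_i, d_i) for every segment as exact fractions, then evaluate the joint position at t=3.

  seg 0: a=-4 b=-77/30 c=0 d=31/60
  seg 1: a=-5 b=109/30 c=31/10 d=-29/24
  seg 2: a=5 b=23/15 c=-83/20 d=83/120
S(3) = 21/40

Δ: Δ0=-1/2, Δ1=5, Δ2=-4
row 1: diag=8, rhs=33; c'=1/4, d'=33/8
row 2: denom=8−2·1/4=15/2; d'=(-54−2·33/8)/(15/2)=-83/10
back: M2=-83/10
back: M1=33/8−1/4·-83/10=31/5
M: M0=0, M1=31/5, M2=-83/10, M3=0
seg 0: a=-4, c=M0/2=0, d=(M1−M0)/(6·2)=31/60, b=Δ0−h0·(2M0+M1)/6=-77/30
seg 1: a=-5, c=M1/2=31/10, d=(M2−M1)/(6·2)=-29/24, b=Δ1−h1·(2M1+M2)/6=109/30
seg 2: a=5, c=M2/2=-83/20, d=(M3−M2)/(6·2)=83/120, b=Δ2−h2·(2M2+M3)/6=23/15
t_q=3 → seg 1, τ=1; S=-5+109/30·τ+31/10·τ²+-29/24·τ³=21/40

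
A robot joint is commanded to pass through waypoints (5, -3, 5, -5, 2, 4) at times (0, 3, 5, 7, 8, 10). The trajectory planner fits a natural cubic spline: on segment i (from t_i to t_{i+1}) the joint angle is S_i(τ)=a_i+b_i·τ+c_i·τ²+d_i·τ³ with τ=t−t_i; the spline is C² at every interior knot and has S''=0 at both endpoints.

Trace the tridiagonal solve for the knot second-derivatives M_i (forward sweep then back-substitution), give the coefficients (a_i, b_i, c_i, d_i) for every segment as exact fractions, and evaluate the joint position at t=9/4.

Δ: Δ0=-8/3, Δ1=4, Δ2=-5, Δ3=7, Δ4=1
row 1: diag=10, rhs=40; c'=1/5, d'=4
row 2: denom=8−2·1/5=38/5; d'=(-54−2·4)/(38/5)=-155/19
row 3: denom=6−2·5/19=104/19; d'=(72−2·-155/19)/(104/19)=839/52
row 4: denom=6−1·19/104=605/104; d'=(-36−1·839/52)/(605/104)=-5422/605
back: M4=-5422/605
back: M3=839/52−19/104·-5422/605=10752/605
back: M2=-155/19−5/19·10752/605=-1553/121
back: M1=4−1/5·-1553/121=3973/605
M: M0=0, M1=3973/605, M2=-1553/121, M3=10752/605, M4=-5422/605, M5=0
seg 0: a=5, c=M0/2=0, d=(M1−M0)/(6·3)=3973/10890, b=Δ0−h0·(2M0+M1)/6=-21599/3630
seg 1: a=-3, c=M1/2=3973/1210, d=(M2−M1)/(6·2)=-5869/3630, b=Δ1−h1·(2M1+M2)/6=7079/1815
seg 2: a=5, c=M2/2=-1553/242, d=(M3−M2)/(6·2)=18517/7260, b=Δ2−h2·(2M2+M3)/6=-4297/1815
seg 3: a=-5, c=M3/2=5376/605, d=(M4−M3)/(6·1)=-8087/1815, b=Δ3−h3·(2M3+M4)/6=424/165
seg 4: a=2, c=M4/2=-2711/605, d=(M5−M4)/(6·2)=2711/3630, b=Δ4−h4·(2M4+M5)/6=12659/1815
t_q=9/4 → seg 0, τ=9/4; S=5+-21599/3630·τ+0·τ²+3973/10890·τ³=-327739/77440

  seg 0: a=5 b=-21599/3630 c=0 d=3973/10890
  seg 1: a=-3 b=7079/1815 c=3973/1210 d=-5869/3630
  seg 2: a=5 b=-4297/1815 c=-1553/242 d=18517/7260
  seg 3: a=-5 b=424/165 c=5376/605 d=-8087/1815
  seg 4: a=2 b=12659/1815 c=-2711/605 d=2711/3630
S(9/4) = -327739/77440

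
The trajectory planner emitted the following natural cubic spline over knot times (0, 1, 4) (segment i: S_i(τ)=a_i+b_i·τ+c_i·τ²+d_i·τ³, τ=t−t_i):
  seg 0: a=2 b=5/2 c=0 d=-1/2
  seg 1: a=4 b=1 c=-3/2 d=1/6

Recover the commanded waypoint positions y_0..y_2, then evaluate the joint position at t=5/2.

y_0=2 y_1=4 y_2=-2
S(5/2) = 43/16

y_0 = S_0(0) = a_0 = 2
y_1 = S_1(0) = a_1 = 4
y_2 = S_1(3) = -2
t_q=5/2 is in segment 1 (τ=3/2); S_1(τ)=43/16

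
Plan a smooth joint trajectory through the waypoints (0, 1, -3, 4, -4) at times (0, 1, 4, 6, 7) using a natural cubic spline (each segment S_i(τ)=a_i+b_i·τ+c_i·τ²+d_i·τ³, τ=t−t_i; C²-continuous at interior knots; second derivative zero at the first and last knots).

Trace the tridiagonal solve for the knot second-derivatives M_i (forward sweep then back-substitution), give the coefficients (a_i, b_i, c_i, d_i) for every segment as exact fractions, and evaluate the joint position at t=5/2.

Δ: Δ0=1, Δ1=-4/3, Δ2=7/2, Δ3=-8
row 1: diag=8, rhs=-14; c'=3/8, d'=-7/4
row 2: denom=10−3·3/8=71/8; d'=(29−3·-7/4)/(71/8)=274/71
row 3: denom=6−2·16/71=394/71; d'=(-69−2·274/71)/(394/71)=-5447/394
back: M3=-5447/394
back: M2=274/71−16/71·-5447/394=1374/197
back: M1=-7/4−3/8·1374/197=-860/197
M: M0=0, M1=-860/197, M2=1374/197, M3=-5447/394, M4=0
seg 0: a=0, c=M0/2=0, d=(M1−M0)/(6·1)=-430/591, b=Δ0−h0·(2M0+M1)/6=1021/591
seg 1: a=1, c=M1/2=-430/197, d=(M2−M1)/(6·3)=1117/1773, b=Δ1−h1·(2M1+M2)/6=-269/591
seg 2: a=-3, c=M2/2=687/197, d=(M3−M2)/(6·2)=-8195/4728, b=Δ2−h2·(2M2+M3)/6=2044/591
seg 3: a=4, c=M3/2=-5447/788, d=(M4−M3)/(6·1)=5447/2364, b=Δ3−h3·(2M3+M4)/6=-4009/1182
t_q=5/2 → seg 1, τ=3/2; S=1+-269/591·τ+-430/197·τ²+1117/1773·τ³=-3889/1576

  seg 0: a=0 b=1021/591 c=0 d=-430/591
  seg 1: a=1 b=-269/591 c=-430/197 d=1117/1773
  seg 2: a=-3 b=2044/591 c=687/197 d=-8195/4728
  seg 3: a=4 b=-4009/1182 c=-5447/788 d=5447/2364
S(5/2) = -3889/1576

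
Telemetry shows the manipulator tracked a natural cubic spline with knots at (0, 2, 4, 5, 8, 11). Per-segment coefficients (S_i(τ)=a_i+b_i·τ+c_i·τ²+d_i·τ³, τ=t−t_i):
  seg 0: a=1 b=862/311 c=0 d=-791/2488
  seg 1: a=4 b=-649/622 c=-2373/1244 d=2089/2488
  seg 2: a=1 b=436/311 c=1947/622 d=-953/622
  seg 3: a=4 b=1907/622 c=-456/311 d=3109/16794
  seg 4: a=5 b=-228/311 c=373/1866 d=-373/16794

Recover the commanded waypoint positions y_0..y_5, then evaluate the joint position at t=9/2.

y_0=1 y_1=4 y_2=1 y_3=4 y_4=5 y_5=4
S(9/2) = 11405/4976

y_0 = S_0(0) = a_0 = 1
y_1 = S_1(0) = a_1 = 4
y_2 = S_2(0) = a_2 = 1
y_3 = S_3(0) = a_3 = 4
y_4 = S_4(0) = a_4 = 5
y_5 = S_4(3) = 4
t_q=9/2 is in segment 2 (τ=1/2); S_2(τ)=11405/4976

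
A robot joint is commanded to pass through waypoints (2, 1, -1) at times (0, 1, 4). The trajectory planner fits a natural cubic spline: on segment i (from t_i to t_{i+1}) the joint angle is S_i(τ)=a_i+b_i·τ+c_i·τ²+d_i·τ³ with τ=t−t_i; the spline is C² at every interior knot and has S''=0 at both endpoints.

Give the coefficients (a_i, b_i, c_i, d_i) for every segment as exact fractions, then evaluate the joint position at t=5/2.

  seg 0: a=2 b=-25/24 c=0 d=1/24
  seg 1: a=1 b=-11/12 c=1/8 d=-1/72
S(5/2) = -9/64

Δ: Δ0=-1, Δ1=-2/3
row 1: diag=8, rhs=2; c'=3/8, d'=1/4
back: M1=1/4
M: M0=0, M1=1/4, M2=0
seg 0: a=2, c=M0/2=0, d=(M1−M0)/(6·1)=1/24, b=Δ0−h0·(2M0+M1)/6=-25/24
seg 1: a=1, c=M1/2=1/8, d=(M2−M1)/(6·3)=-1/72, b=Δ1−h1·(2M1+M2)/6=-11/12
t_q=5/2 → seg 1, τ=3/2; S=1+-11/12·τ+1/8·τ²+-1/72·τ³=-9/64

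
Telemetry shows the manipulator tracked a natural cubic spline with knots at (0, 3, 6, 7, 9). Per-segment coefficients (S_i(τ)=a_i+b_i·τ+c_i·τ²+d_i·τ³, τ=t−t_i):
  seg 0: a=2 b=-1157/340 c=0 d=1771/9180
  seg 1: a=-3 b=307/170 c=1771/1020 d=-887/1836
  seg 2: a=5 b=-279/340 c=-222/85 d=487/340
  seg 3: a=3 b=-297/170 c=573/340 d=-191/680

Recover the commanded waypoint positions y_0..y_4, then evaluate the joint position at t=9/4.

y_0=2 y_1=-3 y_2=5 y_3=3 y_4=4
S(9/4) = -75271/21760

y_0 = S_0(0) = a_0 = 2
y_1 = S_1(0) = a_1 = -3
y_2 = S_2(0) = a_2 = 5
y_3 = S_3(0) = a_3 = 3
y_4 = S_3(2) = 4
t_q=9/4 is in segment 0 (τ=9/4); S_0(τ)=-75271/21760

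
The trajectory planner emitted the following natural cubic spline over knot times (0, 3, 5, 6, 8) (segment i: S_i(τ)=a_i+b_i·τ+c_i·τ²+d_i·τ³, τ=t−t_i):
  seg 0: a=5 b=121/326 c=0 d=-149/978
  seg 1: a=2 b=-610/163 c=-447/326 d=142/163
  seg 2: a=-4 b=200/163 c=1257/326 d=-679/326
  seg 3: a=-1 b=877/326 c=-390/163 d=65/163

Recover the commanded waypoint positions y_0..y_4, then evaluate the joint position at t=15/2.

y_0 = S_0(0) = a_0 = 5
y_1 = S_1(0) = a_1 = 2
y_2 = S_2(0) = a_2 = -4
y_3 = S_3(0) = a_3 = -1
y_4 = S_3(2) = -2
t_q=15/2 is in segment 3 (τ=3/2); S_3(τ)=-1307/1304

y_0=5 y_1=2 y_2=-4 y_3=-1 y_4=-2
S(15/2) = -1307/1304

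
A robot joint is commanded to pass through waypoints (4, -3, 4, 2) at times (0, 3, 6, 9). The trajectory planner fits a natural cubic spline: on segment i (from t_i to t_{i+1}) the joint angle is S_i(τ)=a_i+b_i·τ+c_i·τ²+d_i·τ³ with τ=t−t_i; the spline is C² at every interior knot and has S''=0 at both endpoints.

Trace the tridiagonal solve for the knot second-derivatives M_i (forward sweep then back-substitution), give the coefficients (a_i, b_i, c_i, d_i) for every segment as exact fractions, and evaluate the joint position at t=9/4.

Δ: Δ0=-7/3, Δ1=7/3, Δ2=-2/3
row 1: diag=12, rhs=28; c'=1/4, d'=7/3
row 2: denom=12−3·1/4=45/4; d'=(-18−3·7/3)/(45/4)=-20/9
back: M2=-20/9
back: M1=7/3−1/4·-20/9=26/9
M: M0=0, M1=26/9, M2=-20/9, M3=0
seg 0: a=4, c=M0/2=0, d=(M1−M0)/(6·3)=13/81, b=Δ0−h0·(2M0+M1)/6=-34/9
seg 1: a=-3, c=M1/2=13/9, d=(M2−M1)/(6·3)=-23/81, b=Δ1−h1·(2M1+M2)/6=5/9
seg 2: a=4, c=M2/2=-10/9, d=(M3−M2)/(6·3)=10/81, b=Δ2−h2·(2M2+M3)/6=14/9
t_q=9/4 → seg 0, τ=9/4; S=4+-34/9·τ+0·τ²+13/81·τ³=-171/64

  seg 0: a=4 b=-34/9 c=0 d=13/81
  seg 1: a=-3 b=5/9 c=13/9 d=-23/81
  seg 2: a=4 b=14/9 c=-10/9 d=10/81
S(9/4) = -171/64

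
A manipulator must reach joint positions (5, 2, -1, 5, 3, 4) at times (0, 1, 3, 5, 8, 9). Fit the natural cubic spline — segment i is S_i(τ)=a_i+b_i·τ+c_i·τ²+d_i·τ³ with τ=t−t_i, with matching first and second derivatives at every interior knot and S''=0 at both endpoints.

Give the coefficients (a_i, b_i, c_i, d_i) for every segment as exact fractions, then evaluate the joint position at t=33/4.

  seg 0: a=5 b=-26471/8796 c=0 d=83/8796
  seg 1: a=2 b=-13111/4398 c=83/2932 d=6265/17592
  seg 2: a=-1 b=3091/2199 c=1587/733 d=-1504/2199
  seg 3: a=5 b=4087/2199 c=-1421/733 d=268/733
  seg 4: a=3 b=217/2199 c=991/733 d=-991/2199
S(33/4) = 145527/46912

Δ: Δ0=-3, Δ1=-3/2, Δ2=3, Δ3=-2/3, Δ4=1
row 1: diag=6, rhs=9; c'=1/3, d'=3/2
row 2: denom=8−2·1/3=22/3; d'=(27−2·3/2)/(22/3)=36/11
row 3: denom=10−2·3/11=104/11; d'=(-22−2·36/11)/(104/11)=-157/52
row 4: denom=8−3·33/104=733/104; d'=(10−3·-157/52)/(733/104)=1982/733
back: M4=1982/733
back: M3=-157/52−33/104·1982/733=-2842/733
back: M2=36/11−3/11·-2842/733=3174/733
back: M1=3/2−1/3·3174/733=83/1466
M: M0=0, M1=83/1466, M2=3174/733, M3=-2842/733, M4=1982/733, M5=0
seg 0: a=5, c=M0/2=0, d=(M1−M0)/(6·1)=83/8796, b=Δ0−h0·(2M0+M1)/6=-26471/8796
seg 1: a=2, c=M1/2=83/2932, d=(M2−M1)/(6·2)=6265/17592, b=Δ1−h1·(2M1+M2)/6=-13111/4398
seg 2: a=-1, c=M2/2=1587/733, d=(M3−M2)/(6·2)=-1504/2199, b=Δ2−h2·(2M2+M3)/6=3091/2199
seg 3: a=5, c=M3/2=-1421/733, d=(M4−M3)/(6·3)=268/733, b=Δ3−h3·(2M3+M4)/6=4087/2199
seg 4: a=3, c=M4/2=991/733, d=(M5−M4)/(6·1)=-991/2199, b=Δ4−h4·(2M4+M5)/6=217/2199
t_q=33/4 → seg 4, τ=1/4; S=3+217/2199·τ+991/733·τ²+-991/2199·τ³=145527/46912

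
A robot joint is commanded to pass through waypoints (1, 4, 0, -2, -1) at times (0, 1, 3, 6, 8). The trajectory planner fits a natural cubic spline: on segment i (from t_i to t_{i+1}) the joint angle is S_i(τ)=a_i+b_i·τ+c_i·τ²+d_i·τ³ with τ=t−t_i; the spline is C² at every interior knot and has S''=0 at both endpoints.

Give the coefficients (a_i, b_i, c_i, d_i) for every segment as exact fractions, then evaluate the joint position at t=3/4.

  seg 0: a=1 b=2989/759 c=0 d=-712/759
  seg 1: a=4 b=853/759 c=-712/253 d=1901/3036
  seg 2: a=0 b=-1988/759 c=477/506 d=-443/4554
  seg 3: a=-2 b=623/1518 c=17/253 d=-17/1518
S(3/4) = 7201/2024

Δ: Δ0=3, Δ1=-2, Δ2=-2/3, Δ3=1/2
row 1: diag=6, rhs=-30; c'=1/3, d'=-5
row 2: denom=10−2·1/3=28/3; d'=(8−2·-5)/(28/3)=27/14
row 3: denom=10−3·9/28=253/28; d'=(7−3·27/14)/(253/28)=34/253
back: M3=34/253
back: M2=27/14−9/28·34/253=477/253
back: M1=-5−1/3·477/253=-1424/253
M: M0=0, M1=-1424/253, M2=477/253, M3=34/253, M4=0
seg 0: a=1, c=M0/2=0, d=(M1−M0)/(6·1)=-712/759, b=Δ0−h0·(2M0+M1)/6=2989/759
seg 1: a=4, c=M1/2=-712/253, d=(M2−M1)/(6·2)=1901/3036, b=Δ1−h1·(2M1+M2)/6=853/759
seg 2: a=0, c=M2/2=477/506, d=(M3−M2)/(6·3)=-443/4554, b=Δ2−h2·(2M2+M3)/6=-1988/759
seg 3: a=-2, c=M3/2=17/253, d=(M4−M3)/(6·2)=-17/1518, b=Δ3−h3·(2M3+M4)/6=623/1518
t_q=3/4 → seg 0, τ=3/4; S=1+2989/759·τ+0·τ²+-712/759·τ³=7201/2024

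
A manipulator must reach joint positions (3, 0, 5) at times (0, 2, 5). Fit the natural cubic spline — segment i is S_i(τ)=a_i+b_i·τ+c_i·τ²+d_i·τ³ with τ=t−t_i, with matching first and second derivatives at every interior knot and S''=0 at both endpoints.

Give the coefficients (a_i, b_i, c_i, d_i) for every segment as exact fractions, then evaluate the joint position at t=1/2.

  seg 0: a=3 b=-32/15 c=0 d=19/120
  seg 1: a=0 b=-7/30 c=19/20 d=-19/180
S(1/2) = 125/64

Δ: Δ0=-3/2, Δ1=5/3
row 1: diag=10, rhs=19; c'=3/10, d'=19/10
back: M1=19/10
M: M0=0, M1=19/10, M2=0
seg 0: a=3, c=M0/2=0, d=(M1−M0)/(6·2)=19/120, b=Δ0−h0·(2M0+M1)/6=-32/15
seg 1: a=0, c=M1/2=19/20, d=(M2−M1)/(6·3)=-19/180, b=Δ1−h1·(2M1+M2)/6=-7/30
t_q=1/2 → seg 0, τ=1/2; S=3+-32/15·τ+0·τ²+19/120·τ³=125/64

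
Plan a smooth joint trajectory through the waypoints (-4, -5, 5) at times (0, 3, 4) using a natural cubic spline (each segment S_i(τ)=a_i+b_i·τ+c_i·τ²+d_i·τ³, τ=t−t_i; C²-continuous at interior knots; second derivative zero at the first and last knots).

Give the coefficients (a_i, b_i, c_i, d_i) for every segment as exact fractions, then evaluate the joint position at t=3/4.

  seg 0: a=-4 b=-101/24 c=0 d=31/72
  seg 1: a=-5 b=89/12 c=31/8 d=-31/24
S(3/4) = -3571/512

Δ: Δ0=-1/3, Δ1=10
row 1: diag=8, rhs=62; c'=1/8, d'=31/4
back: M1=31/4
M: M0=0, M1=31/4, M2=0
seg 0: a=-4, c=M0/2=0, d=(M1−M0)/(6·3)=31/72, b=Δ0−h0·(2M0+M1)/6=-101/24
seg 1: a=-5, c=M1/2=31/8, d=(M2−M1)/(6·1)=-31/24, b=Δ1−h1·(2M1+M2)/6=89/12
t_q=3/4 → seg 0, τ=3/4; S=-4+-101/24·τ+0·τ²+31/72·τ³=-3571/512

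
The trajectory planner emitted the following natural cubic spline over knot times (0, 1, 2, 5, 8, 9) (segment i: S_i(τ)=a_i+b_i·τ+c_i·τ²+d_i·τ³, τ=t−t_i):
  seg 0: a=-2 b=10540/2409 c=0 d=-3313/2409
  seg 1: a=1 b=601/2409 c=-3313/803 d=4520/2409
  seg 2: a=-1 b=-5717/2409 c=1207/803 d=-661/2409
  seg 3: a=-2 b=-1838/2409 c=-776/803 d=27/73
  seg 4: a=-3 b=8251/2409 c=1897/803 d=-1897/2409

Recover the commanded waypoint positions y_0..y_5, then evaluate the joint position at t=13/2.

y_0 = S_0(0) = a_0 = -2
y_1 = S_1(0) = a_1 = 1
y_2 = S_2(0) = a_2 = -1
y_3 = S_3(0) = a_3 = -2
y_4 = S_4(0) = a_4 = -3
y_5 = S_4(1) = 2
t_q=13/2 is in segment 3 (τ=3/2); S_3(τ)=-26149/6424

y_0=-2 y_1=1 y_2=-1 y_3=-2 y_4=-3 y_5=2
S(13/2) = -26149/6424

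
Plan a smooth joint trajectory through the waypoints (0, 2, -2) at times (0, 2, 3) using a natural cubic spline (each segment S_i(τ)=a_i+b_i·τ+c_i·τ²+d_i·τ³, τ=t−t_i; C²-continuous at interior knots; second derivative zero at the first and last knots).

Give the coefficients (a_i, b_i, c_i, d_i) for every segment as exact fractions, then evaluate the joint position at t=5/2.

Δ: Δ0=1, Δ1=-4
row 1: diag=6, rhs=-30; c'=1/6, d'=-5
back: M1=-5
M: M0=0, M1=-5, M2=0
seg 0: a=0, c=M0/2=0, d=(M1−M0)/(6·2)=-5/12, b=Δ0−h0·(2M0+M1)/6=8/3
seg 1: a=2, c=M1/2=-5/2, d=(M2−M1)/(6·1)=5/6, b=Δ1−h1·(2M1+M2)/6=-7/3
t_q=5/2 → seg 1, τ=1/2; S=2+-7/3·τ+-5/2·τ²+5/6·τ³=5/16

  seg 0: a=0 b=8/3 c=0 d=-5/12
  seg 1: a=2 b=-7/3 c=-5/2 d=5/6
S(5/2) = 5/16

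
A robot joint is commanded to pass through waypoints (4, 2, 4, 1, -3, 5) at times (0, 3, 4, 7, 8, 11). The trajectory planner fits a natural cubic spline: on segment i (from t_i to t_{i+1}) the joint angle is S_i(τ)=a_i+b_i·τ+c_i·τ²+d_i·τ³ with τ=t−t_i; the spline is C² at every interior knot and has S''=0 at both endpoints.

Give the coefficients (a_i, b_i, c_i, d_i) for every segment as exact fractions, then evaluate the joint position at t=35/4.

Δ: Δ0=-2/3, Δ1=2, Δ2=-1, Δ3=-4, Δ4=8/3
row 1: diag=8, rhs=16; c'=1/8, d'=2
row 2: denom=8−1·1/8=63/8; d'=(-18−1·2)/(63/8)=-160/63
row 3: denom=8−3·8/21=48/7; d'=(-18−3·-160/63)/(48/7)=-109/72
row 4: denom=8−1·7/48=377/48; d'=(40−1·-109/72)/(377/48)=5978/1131
back: M4=5978/1131
back: M3=-109/72−7/48·5978/1131=-2584/1131
back: M2=-160/63−8/21·-2584/1131=-1888/1131
back: M1=2−1/8·-1888/1131=2498/1131
M: M0=0, M1=2498/1131, M2=-1888/1131, M3=-2584/1131, M4=5978/1131, M5=0
seg 0: a=4, c=M0/2=0, d=(M1−M0)/(6·3)=1249/10179, b=Δ0−h0·(2M0+M1)/6=-2003/1131
seg 1: a=2, c=M1/2=1249/1131, d=(M2−M1)/(6·1)=-731/1131, b=Δ1−h1·(2M1+M2)/6=1744/1131
seg 2: a=4, c=M2/2=-944/1131, d=(M3−M2)/(6·3)=-4/117, b=Δ2−h2·(2M2+M3)/6=683/377
seg 3: a=1, c=M3/2=-1292/1131, d=(M4−M3)/(6·1)=1427/1131, b=Δ3−h3·(2M3+M4)/6=-1553/377
seg 4: a=-3, c=M4/2=2989/1131, d=(M5−M4)/(6·3)=-2989/10179, b=Δ4−h4·(2M4+M5)/6=-2962/1131
t_q=35/4 → seg 4, τ=3/4; S=-3+-2962/1131·τ+2989/1131·τ²+-2989/10179·τ³=-86897/24128

  seg 0: a=4 b=-2003/1131 c=0 d=1249/10179
  seg 1: a=2 b=1744/1131 c=1249/1131 d=-731/1131
  seg 2: a=4 b=683/377 c=-944/1131 d=-4/117
  seg 3: a=1 b=-1553/377 c=-1292/1131 d=1427/1131
  seg 4: a=-3 b=-2962/1131 c=2989/1131 d=-2989/10179
S(35/4) = -86897/24128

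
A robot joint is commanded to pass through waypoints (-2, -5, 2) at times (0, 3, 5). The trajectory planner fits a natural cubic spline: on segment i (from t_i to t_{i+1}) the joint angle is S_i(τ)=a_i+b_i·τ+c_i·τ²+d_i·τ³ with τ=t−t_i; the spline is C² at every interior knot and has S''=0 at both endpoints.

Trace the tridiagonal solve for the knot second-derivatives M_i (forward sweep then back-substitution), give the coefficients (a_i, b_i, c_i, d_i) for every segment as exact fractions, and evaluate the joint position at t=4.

  seg 0: a=-2 b=-47/20 c=0 d=3/20
  seg 1: a=-5 b=17/10 c=27/20 d=-9/40
S(4) = -87/40

Δ: Δ0=-1, Δ1=7/2
row 1: diag=10, rhs=27; c'=1/5, d'=27/10
back: M1=27/10
M: M0=0, M1=27/10, M2=0
seg 0: a=-2, c=M0/2=0, d=(M1−M0)/(6·3)=3/20, b=Δ0−h0·(2M0+M1)/6=-47/20
seg 1: a=-5, c=M1/2=27/20, d=(M2−M1)/(6·2)=-9/40, b=Δ1−h1·(2M1+M2)/6=17/10
t_q=4 → seg 1, τ=1; S=-5+17/10·τ+27/20·τ²+-9/40·τ³=-87/40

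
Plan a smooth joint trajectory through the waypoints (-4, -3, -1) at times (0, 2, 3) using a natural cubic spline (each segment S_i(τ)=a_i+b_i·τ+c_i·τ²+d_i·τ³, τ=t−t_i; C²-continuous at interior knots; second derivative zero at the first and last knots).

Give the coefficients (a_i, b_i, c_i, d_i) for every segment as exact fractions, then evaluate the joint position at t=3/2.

  seg 0: a=-4 b=0 c=0 d=1/8
  seg 1: a=-3 b=3/2 c=3/4 d=-1/4
S(3/2) = -229/64

Δ: Δ0=1/2, Δ1=2
row 1: diag=6, rhs=9; c'=1/6, d'=3/2
back: M1=3/2
M: M0=0, M1=3/2, M2=0
seg 0: a=-4, c=M0/2=0, d=(M1−M0)/(6·2)=1/8, b=Δ0−h0·(2M0+M1)/6=0
seg 1: a=-3, c=M1/2=3/4, d=(M2−M1)/(6·1)=-1/4, b=Δ1−h1·(2M1+M2)/6=3/2
t_q=3/2 → seg 0, τ=3/2; S=-4+0·τ+0·τ²+1/8·τ³=-229/64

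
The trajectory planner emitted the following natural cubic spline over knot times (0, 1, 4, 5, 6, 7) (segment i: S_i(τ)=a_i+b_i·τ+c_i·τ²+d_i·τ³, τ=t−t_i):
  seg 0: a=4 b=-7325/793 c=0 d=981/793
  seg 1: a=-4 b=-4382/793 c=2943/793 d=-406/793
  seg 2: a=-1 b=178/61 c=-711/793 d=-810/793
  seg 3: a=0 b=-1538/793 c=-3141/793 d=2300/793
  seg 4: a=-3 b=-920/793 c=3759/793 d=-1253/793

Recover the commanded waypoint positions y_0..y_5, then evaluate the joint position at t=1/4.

y_0 = S_0(0) = a_0 = 4
y_1 = S_1(0) = a_1 = -4
y_2 = S_2(0) = a_2 = -1
y_3 = S_3(0) = a_3 = 0
y_4 = S_4(0) = a_4 = -3
y_5 = S_4(1) = -1
t_q=1/4 is in segment 0 (τ=1/4); S_0(τ)=86789/50752

y_0=4 y_1=-4 y_2=-1 y_3=0 y_4=-3 y_5=-1
S(1/4) = 86789/50752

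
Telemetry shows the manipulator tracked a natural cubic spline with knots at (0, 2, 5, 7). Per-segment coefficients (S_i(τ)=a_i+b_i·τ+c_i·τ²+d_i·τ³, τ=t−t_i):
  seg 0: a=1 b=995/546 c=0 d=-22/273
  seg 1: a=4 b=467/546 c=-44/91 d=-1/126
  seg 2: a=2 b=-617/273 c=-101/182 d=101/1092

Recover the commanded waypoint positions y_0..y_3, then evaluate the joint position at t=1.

y_0=1 y_1=4 y_2=2 y_3=-4
S(1) = 499/182

y_0 = S_0(0) = a_0 = 1
y_1 = S_1(0) = a_1 = 4
y_2 = S_2(0) = a_2 = 2
y_3 = S_2(2) = -4
t_q=1 is in segment 0 (τ=1); S_0(τ)=499/182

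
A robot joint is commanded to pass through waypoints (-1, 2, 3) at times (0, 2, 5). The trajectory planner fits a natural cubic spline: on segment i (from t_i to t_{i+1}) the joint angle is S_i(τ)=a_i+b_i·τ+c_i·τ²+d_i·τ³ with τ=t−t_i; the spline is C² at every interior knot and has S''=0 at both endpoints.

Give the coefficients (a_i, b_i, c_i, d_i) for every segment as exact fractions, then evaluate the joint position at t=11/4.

Δ: Δ0=3/2, Δ1=1/3
row 1: diag=10, rhs=-7; c'=3/10, d'=-7/10
back: M1=-7/10
M: M0=0, M1=-7/10, M2=0
seg 0: a=-1, c=M0/2=0, d=(M1−M0)/(6·2)=-7/120, b=Δ0−h0·(2M0+M1)/6=26/15
seg 1: a=2, c=M1/2=-7/20, d=(M2−M1)/(6·3)=7/180, b=Δ1−h1·(2M1+M2)/6=31/30
t_q=11/4 → seg 1, τ=3/4; S=2+31/30·τ+-7/20·τ²+7/180·τ³=3321/1280

  seg 0: a=-1 b=26/15 c=0 d=-7/120
  seg 1: a=2 b=31/30 c=-7/20 d=7/180
S(11/4) = 3321/1280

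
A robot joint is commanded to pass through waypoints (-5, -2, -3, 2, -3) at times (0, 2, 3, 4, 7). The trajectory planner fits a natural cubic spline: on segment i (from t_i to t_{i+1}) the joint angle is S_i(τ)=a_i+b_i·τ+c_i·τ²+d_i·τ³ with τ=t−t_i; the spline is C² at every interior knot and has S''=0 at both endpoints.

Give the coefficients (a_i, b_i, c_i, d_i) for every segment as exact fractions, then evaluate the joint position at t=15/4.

  seg 0: a=-5 b=797/267 c=0 d=-793/2136
  seg 1: a=-2 b=-785/534 c=-793/356 d=2881/1068
  seg 2: a=-3 b=2315/1068 c=522/89 d=-3239/1068
  seg 3: a=2 b=2563/534 c=-1151/356 d=1151/3204
S(15/4) = 14705/22784

Δ: Δ0=3/2, Δ1=-1, Δ2=5, Δ3=-5/3
row 1: diag=6, rhs=-15; c'=1/6, d'=-5/2
row 2: denom=4−1·1/6=23/6; d'=(36−1·-5/2)/(23/6)=231/23
row 3: denom=8−1·6/23=178/23; d'=(-40−1·231/23)/(178/23)=-1151/178
back: M3=-1151/178
back: M2=231/23−6/23·-1151/178=1044/89
back: M1=-5/2−1/6·1044/89=-793/178
M: M0=0, M1=-793/178, M2=1044/89, M3=-1151/178, M4=0
seg 0: a=-5, c=M0/2=0, d=(M1−M0)/(6·2)=-793/2136, b=Δ0−h0·(2M0+M1)/6=797/267
seg 1: a=-2, c=M1/2=-793/356, d=(M2−M1)/(6·1)=2881/1068, b=Δ1−h1·(2M1+M2)/6=-785/534
seg 2: a=-3, c=M2/2=522/89, d=(M3−M2)/(6·1)=-3239/1068, b=Δ2−h2·(2M2+M3)/6=2315/1068
seg 3: a=2, c=M3/2=-1151/356, d=(M4−M3)/(6·3)=1151/3204, b=Δ3−h3·(2M3+M4)/6=2563/534
t_q=15/4 → seg 2, τ=3/4; S=-3+2315/1068·τ+522/89·τ²+-3239/1068·τ³=14705/22784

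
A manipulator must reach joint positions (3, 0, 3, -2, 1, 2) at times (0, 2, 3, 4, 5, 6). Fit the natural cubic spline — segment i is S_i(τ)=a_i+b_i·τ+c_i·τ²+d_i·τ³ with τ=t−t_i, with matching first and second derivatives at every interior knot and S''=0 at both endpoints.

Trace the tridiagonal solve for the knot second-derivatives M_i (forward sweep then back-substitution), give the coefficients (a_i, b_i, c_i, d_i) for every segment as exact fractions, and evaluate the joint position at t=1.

Δ: Δ0=-3/2, Δ1=3, Δ2=-5, Δ3=3, Δ4=1
row 1: diag=6, rhs=27; c'=1/6, d'=9/2
row 2: denom=4−1·1/6=23/6; d'=(-48−1·9/2)/(23/6)=-315/23
row 3: denom=4−1·6/23=86/23; d'=(48−1·-315/23)/(86/23)=33/2
row 4: denom=4−1·23/86=321/86; d'=(-12−1·33/2)/(321/86)=-817/107
back: M4=-817/107
back: M3=33/2−23/86·-817/107=1984/107
back: M2=-315/23−6/23·1984/107=-1983/107
back: M1=9/2−1/6·-1983/107=812/107
M: M0=0, M1=812/107, M2=-1983/107, M3=1984/107, M4=-817/107, M5=0
seg 0: a=3, c=M0/2=0, d=(M1−M0)/(6·2)=203/321, b=Δ0−h0·(2M0+M1)/6=-2587/642
seg 1: a=0, c=M1/2=406/107, d=(M2−M1)/(6·1)=-2795/642, b=Δ1−h1·(2M1+M2)/6=2285/642
seg 2: a=3, c=M2/2=-1983/214, d=(M3−M2)/(6·1)=3967/642, b=Δ2−h2·(2M2+M3)/6=-614/321
seg 3: a=-2, c=M3/2=992/107, d=(M4−M3)/(6·1)=-2801/642, b=Δ3−h3·(2M3+M4)/6=-1225/642
seg 4: a=1, c=M4/2=-817/214, d=(M5−M4)/(6·1)=817/642, b=Δ4−h4·(2M4+M5)/6=1138/321
t_q=1 → seg 0, τ=1; S=3+-2587/642·τ+0·τ²+203/321·τ³=-85/214

  seg 0: a=3 b=-2587/642 c=0 d=203/321
  seg 1: a=0 b=2285/642 c=406/107 d=-2795/642
  seg 2: a=3 b=-614/321 c=-1983/214 d=3967/642
  seg 3: a=-2 b=-1225/642 c=992/107 d=-2801/642
  seg 4: a=1 b=1138/321 c=-817/214 d=817/642
S(1) = -85/214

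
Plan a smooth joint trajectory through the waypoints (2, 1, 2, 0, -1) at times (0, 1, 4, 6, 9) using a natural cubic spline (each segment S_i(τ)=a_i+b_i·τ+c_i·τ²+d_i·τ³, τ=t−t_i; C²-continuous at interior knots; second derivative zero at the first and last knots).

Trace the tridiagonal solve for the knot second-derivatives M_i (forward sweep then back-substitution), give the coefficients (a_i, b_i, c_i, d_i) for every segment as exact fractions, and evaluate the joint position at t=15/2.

Δ: Δ0=-1, Δ1=1/3, Δ2=-1, Δ3=-1/3
row 1: diag=8, rhs=8; c'=3/8, d'=1
row 2: denom=10−3·3/8=71/8; d'=(-8−3·1)/(71/8)=-88/71
row 3: denom=10−2·16/71=678/71; d'=(4−2·-88/71)/(678/71)=230/339
back: M3=230/339
back: M2=-88/71−16/71·230/339=-472/339
back: M1=1−3/8·-472/339=172/113
M: M0=0, M1=172/113, M2=-472/339, M3=230/339, M4=0
seg 0: a=2, c=M0/2=0, d=(M1−M0)/(6·1)=86/339, b=Δ0−h0·(2M0+M1)/6=-425/339
seg 1: a=1, c=M1/2=86/113, d=(M2−M1)/(6·3)=-494/3051, b=Δ1−h1·(2M1+M2)/6=-167/339
seg 2: a=2, c=M2/2=-236/339, d=(M3−M2)/(6·2)=39/226, b=Δ2−h2·(2M2+M3)/6=-101/339
seg 3: a=0, c=M3/2=115/339, d=(M4−M3)/(6·3)=-115/3051, b=Δ3−h3·(2M3+M4)/6=-343/339
t_q=15/2 → seg 3, τ=3/2; S=0+-343/339·τ+115/339·τ²+-115/3051·τ³=-797/904

  seg 0: a=2 b=-425/339 c=0 d=86/339
  seg 1: a=1 b=-167/339 c=86/113 d=-494/3051
  seg 2: a=2 b=-101/339 c=-236/339 d=39/226
  seg 3: a=0 b=-343/339 c=115/339 d=-115/3051
S(15/2) = -797/904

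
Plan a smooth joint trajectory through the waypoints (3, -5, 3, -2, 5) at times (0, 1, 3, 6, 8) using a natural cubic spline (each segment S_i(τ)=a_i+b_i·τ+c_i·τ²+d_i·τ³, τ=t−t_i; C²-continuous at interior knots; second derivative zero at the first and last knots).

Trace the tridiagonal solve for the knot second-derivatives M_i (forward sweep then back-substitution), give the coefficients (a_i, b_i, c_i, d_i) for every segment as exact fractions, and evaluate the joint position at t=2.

Δ: Δ0=-8, Δ1=4, Δ2=-5/3, Δ3=7/2
row 1: diag=6, rhs=72; c'=1/3, d'=12
row 2: denom=10−2·1/3=28/3; d'=(-34−2·12)/(28/3)=-87/14
row 3: denom=10−3·9/28=253/28; d'=(31−3·-87/14)/(253/28)=1390/253
back: M3=1390/253
back: M2=-87/14−9/28·1390/253=-2019/253
back: M1=12−1/3·-2019/253=3709/253
M: M0=0, M1=3709/253, M2=-2019/253, M3=1390/253, M4=0
seg 0: a=3, c=M0/2=0, d=(M1−M0)/(6·1)=3709/1518, b=Δ0−h0·(2M0+M1)/6=-15853/1518
seg 1: a=-5, c=M1/2=3709/506, d=(M2−M1)/(6·2)=-1432/759, b=Δ1−h1·(2M1+M2)/6=-2363/759
seg 2: a=3, c=M2/2=-2019/506, d=(M3−M2)/(6·3)=3409/4554, b=Δ2−h2·(2M2+M3)/6=2707/759
seg 3: a=-2, c=M3/2=695/253, d=(M4−M3)/(6·2)=-695/1518, b=Δ3−h3·(2M3+M4)/6=-247/1518
t_q=2 → seg 1, τ=1; S=-5+-2363/759·τ+3709/506·τ²+-1432/759·τ³=-1351/506

  seg 0: a=3 b=-15853/1518 c=0 d=3709/1518
  seg 1: a=-5 b=-2363/759 c=3709/506 d=-1432/759
  seg 2: a=3 b=2707/759 c=-2019/506 d=3409/4554
  seg 3: a=-2 b=-247/1518 c=695/253 d=-695/1518
S(2) = -1351/506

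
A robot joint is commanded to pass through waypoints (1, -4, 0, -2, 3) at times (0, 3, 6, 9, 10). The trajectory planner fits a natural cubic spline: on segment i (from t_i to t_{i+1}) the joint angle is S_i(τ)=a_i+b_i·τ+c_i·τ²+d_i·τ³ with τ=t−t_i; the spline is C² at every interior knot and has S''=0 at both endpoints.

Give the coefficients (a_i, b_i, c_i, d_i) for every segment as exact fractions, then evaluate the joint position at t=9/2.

Δ: Δ0=-5/3, Δ1=4/3, Δ2=-2/3, Δ3=5
row 1: diag=12, rhs=18; c'=1/4, d'=3/2
row 2: denom=12−3·1/4=45/4; d'=(-12−3·3/2)/(45/4)=-22/15
row 3: denom=8−3·4/15=36/5; d'=(34−3·-22/15)/(36/5)=16/3
back: M3=16/3
back: M2=-22/15−4/15·16/3=-26/9
back: M1=3/2−1/4·-26/9=20/9
M: M0=0, M1=20/9, M2=-26/9, M3=16/3, M4=0
seg 0: a=1, c=M0/2=0, d=(M1−M0)/(6·3)=10/81, b=Δ0−h0·(2M0+M1)/6=-25/9
seg 1: a=-4, c=M1/2=10/9, d=(M2−M1)/(6·3)=-23/81, b=Δ1−h1·(2M1+M2)/6=5/9
seg 2: a=0, c=M2/2=-13/9, d=(M3−M2)/(6·3)=37/81, b=Δ2−h2·(2M2+M3)/6=-4/9
seg 3: a=-2, c=M3/2=8/3, d=(M4−M3)/(6·1)=-8/9, b=Δ3−h3·(2M3+M4)/6=29/9
t_q=9/2 → seg 1, τ=3/2; S=-4+5/9·τ+10/9·τ²+-23/81·τ³=-13/8

  seg 0: a=1 b=-25/9 c=0 d=10/81
  seg 1: a=-4 b=5/9 c=10/9 d=-23/81
  seg 2: a=0 b=-4/9 c=-13/9 d=37/81
  seg 3: a=-2 b=29/9 c=8/3 d=-8/9
S(9/2) = -13/8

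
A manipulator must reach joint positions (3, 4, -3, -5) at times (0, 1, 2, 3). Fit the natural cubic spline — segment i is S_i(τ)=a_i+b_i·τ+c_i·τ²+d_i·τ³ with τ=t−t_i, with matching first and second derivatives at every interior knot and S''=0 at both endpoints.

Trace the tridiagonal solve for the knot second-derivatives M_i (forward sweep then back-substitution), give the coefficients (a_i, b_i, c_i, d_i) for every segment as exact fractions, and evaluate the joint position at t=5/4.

Δ: Δ0=1, Δ1=-7, Δ2=-2
row 1: diag=4, rhs=-48; c'=1/4, d'=-12
row 2: denom=4−1·1/4=15/4; d'=(30−1·-12)/(15/4)=56/5
back: M2=56/5
back: M1=-12−1/4·56/5=-74/5
M: M0=0, M1=-74/5, M2=56/5, M3=0
seg 0: a=3, c=M0/2=0, d=(M1−M0)/(6·1)=-37/15, b=Δ0−h0·(2M0+M1)/6=52/15
seg 1: a=4, c=M1/2=-37/5, d=(M2−M1)/(6·1)=13/3, b=Δ1−h1·(2M1+M2)/6=-59/15
seg 2: a=-3, c=M2/2=28/5, d=(M3−M2)/(6·1)=-28/15, b=Δ2−h2·(2M2+M3)/6=-86/15
t_q=5/4 → seg 1, τ=1/4; S=4+-59/15·τ+-37/5·τ²+13/3·τ³=839/320

  seg 0: a=3 b=52/15 c=0 d=-37/15
  seg 1: a=4 b=-59/15 c=-37/5 d=13/3
  seg 2: a=-3 b=-86/15 c=28/5 d=-28/15
S(5/4) = 839/320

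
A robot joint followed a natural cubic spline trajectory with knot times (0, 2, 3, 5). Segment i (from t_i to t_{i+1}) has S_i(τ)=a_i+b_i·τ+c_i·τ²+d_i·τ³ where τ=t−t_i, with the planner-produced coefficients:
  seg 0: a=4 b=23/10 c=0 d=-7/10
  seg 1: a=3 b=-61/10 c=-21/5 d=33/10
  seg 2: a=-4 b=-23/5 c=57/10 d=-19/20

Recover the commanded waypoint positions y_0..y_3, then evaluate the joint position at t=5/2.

y_0 = S_0(0) = a_0 = 4
y_1 = S_1(0) = a_1 = 3
y_2 = S_2(0) = a_2 = -4
y_3 = S_2(2) = 2
t_q=5/2 is in segment 1 (τ=1/2); S_1(τ)=-11/16

y_0=4 y_1=3 y_2=-4 y_3=2
S(5/2) = -11/16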